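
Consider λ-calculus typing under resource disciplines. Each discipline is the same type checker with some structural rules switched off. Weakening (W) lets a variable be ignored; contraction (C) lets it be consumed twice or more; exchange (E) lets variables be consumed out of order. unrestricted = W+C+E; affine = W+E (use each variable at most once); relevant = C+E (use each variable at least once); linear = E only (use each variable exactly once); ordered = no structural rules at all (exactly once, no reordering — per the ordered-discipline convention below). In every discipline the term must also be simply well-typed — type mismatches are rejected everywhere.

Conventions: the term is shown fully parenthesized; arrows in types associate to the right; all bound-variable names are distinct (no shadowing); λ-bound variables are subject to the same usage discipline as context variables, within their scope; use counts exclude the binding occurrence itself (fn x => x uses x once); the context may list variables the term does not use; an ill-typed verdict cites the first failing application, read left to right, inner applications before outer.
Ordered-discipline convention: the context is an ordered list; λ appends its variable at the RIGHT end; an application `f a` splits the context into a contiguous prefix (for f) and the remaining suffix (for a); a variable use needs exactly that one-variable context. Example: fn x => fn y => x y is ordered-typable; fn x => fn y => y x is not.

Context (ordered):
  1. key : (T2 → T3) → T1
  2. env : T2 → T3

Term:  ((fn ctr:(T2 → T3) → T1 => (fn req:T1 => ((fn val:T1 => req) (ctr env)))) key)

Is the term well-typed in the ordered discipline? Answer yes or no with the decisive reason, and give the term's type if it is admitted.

no — val left unused
counts: key: 1; env: 1; ctr [bound]: 1; req [bound]: 1; val [bound]: 0
use order (left to right): req, ctr, env, key
typing: well-typed at T1 → T1
per-discipline verdicts: ordered ✗; linear ✗; affine ✓; relevant ✗; unrestricted ✓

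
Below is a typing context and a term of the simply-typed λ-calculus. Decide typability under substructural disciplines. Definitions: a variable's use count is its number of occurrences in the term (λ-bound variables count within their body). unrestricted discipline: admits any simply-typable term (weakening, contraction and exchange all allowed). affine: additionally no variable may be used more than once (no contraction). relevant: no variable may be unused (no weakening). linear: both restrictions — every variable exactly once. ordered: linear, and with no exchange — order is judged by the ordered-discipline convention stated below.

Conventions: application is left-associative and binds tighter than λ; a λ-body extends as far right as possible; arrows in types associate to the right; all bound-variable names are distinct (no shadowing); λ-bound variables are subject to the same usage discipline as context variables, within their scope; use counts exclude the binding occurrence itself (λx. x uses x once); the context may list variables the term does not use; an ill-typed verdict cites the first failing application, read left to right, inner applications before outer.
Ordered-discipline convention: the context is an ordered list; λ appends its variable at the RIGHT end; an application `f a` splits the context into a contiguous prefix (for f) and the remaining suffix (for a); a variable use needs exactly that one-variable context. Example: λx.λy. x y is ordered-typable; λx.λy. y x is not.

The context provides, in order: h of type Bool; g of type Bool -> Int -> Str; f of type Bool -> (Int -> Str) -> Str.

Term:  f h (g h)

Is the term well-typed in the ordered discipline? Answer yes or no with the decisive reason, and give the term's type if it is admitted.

no — h ×2 used more than once (contraction)
variable uses: h: 2, g: 1, f: 1
uses in reading order: f, h, g, h
typing: well-typed at Str
all disciplines: ordered ✗, linear ✗, affine ✗, relevant ✓, unrestricted ✓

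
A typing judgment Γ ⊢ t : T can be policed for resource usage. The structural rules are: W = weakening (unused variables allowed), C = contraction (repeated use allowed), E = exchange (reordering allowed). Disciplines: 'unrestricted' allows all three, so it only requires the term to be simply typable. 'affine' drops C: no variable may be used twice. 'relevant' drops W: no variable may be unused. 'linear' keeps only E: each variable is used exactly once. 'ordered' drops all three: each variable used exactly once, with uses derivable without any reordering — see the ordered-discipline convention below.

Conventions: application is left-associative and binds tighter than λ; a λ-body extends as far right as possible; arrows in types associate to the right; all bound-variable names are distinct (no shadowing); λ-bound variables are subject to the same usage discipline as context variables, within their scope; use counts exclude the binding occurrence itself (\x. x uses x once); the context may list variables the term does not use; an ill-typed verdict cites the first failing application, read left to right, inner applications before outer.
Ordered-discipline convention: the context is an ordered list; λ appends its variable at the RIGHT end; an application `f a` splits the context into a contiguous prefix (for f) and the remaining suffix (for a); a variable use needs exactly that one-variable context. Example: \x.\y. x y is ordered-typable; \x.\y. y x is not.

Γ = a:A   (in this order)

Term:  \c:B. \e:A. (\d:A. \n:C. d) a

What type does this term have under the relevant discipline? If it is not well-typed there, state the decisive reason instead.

not well-typed under relevant — unused: c, e, n — weakening required
usage: a ×1; c [bound] ×0; e [bound] ×0; d [bound] ×1; n [bound] ×0
order of uses: d, a
typing: ✓ — B → A → C → A
per-discipline verdicts: ordered ✗; linear ✗; affine ✓; relevant ✗; unrestricted ✓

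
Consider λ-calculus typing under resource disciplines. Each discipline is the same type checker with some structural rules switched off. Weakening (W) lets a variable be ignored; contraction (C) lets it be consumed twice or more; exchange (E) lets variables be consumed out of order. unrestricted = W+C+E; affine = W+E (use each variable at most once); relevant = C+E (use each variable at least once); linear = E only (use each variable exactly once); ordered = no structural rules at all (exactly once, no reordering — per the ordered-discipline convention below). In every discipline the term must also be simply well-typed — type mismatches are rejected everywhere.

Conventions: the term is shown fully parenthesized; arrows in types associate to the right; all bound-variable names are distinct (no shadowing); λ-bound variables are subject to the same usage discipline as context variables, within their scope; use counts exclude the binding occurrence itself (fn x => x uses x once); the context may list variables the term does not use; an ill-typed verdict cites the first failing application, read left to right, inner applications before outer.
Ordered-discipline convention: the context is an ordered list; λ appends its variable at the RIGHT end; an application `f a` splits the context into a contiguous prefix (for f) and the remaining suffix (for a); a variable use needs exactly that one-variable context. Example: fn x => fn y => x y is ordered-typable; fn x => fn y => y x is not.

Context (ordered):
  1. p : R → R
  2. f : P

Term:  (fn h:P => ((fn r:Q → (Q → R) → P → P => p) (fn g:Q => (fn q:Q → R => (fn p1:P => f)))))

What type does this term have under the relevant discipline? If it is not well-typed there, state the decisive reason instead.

not well-typed under relevant — h, r, g, q, p1 left unused
variable uses: p: 1×; f: 1×; h (λ-bound): 0×; r (λ-bound): 0×; g (λ-bound): 0×; q (λ-bound): 0×; p1 (λ-bound): 0×
left-to-right use order: p, f
typing: ✓ — P → R → R
across the five disciplines: ordered ✗; linear ✗; affine ✓; relevant ✗; unrestricted ✓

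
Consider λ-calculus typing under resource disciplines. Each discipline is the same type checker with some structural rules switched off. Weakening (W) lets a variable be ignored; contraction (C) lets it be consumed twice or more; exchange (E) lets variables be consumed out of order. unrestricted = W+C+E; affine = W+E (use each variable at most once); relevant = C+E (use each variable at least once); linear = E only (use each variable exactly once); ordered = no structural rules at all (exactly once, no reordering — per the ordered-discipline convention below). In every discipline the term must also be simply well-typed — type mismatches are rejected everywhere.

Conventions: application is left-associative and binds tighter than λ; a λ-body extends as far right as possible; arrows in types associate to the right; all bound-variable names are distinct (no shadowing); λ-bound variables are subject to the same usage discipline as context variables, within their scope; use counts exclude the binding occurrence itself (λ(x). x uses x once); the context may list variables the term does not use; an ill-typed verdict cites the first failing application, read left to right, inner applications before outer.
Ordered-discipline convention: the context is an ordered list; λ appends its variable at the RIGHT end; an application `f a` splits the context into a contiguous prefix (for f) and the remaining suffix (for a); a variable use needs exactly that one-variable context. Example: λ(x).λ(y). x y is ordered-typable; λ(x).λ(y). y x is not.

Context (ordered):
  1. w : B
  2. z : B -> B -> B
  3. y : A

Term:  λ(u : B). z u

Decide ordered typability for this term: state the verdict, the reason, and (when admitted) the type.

no — unused: w, y — weakening required
usage: w ×0, z ×1, y ×0, u [bound] ×1
uses in reading order: z, u
typing: ✓ — B -> B -> B
across the five disciplines: ordered ✗, linear ✗, affine ✓, relevant ✗, unrestricted ✓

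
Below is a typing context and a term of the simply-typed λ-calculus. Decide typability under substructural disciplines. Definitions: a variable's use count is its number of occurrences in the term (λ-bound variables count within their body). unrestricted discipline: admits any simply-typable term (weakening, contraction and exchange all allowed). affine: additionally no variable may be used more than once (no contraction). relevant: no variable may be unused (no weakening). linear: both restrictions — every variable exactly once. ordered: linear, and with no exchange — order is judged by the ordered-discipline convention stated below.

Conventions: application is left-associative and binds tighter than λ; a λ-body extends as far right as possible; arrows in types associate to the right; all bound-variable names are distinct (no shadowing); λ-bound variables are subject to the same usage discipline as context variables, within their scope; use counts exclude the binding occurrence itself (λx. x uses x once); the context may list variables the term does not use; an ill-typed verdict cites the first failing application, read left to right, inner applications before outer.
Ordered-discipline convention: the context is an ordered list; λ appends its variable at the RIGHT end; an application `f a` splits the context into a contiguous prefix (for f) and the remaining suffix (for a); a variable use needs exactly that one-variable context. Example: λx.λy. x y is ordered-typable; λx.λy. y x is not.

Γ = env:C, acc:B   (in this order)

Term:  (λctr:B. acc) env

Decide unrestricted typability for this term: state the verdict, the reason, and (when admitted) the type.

no — the type mismatch rejects it
usage: env ×1; acc ×1; ctr [bound] ×0
order of uses: acc, env
typing: ill-typed: argument of type C where B is required
all disciplines: ordered ✗; linear ✗; affine ✗; relevant ✗; unrestricted ✗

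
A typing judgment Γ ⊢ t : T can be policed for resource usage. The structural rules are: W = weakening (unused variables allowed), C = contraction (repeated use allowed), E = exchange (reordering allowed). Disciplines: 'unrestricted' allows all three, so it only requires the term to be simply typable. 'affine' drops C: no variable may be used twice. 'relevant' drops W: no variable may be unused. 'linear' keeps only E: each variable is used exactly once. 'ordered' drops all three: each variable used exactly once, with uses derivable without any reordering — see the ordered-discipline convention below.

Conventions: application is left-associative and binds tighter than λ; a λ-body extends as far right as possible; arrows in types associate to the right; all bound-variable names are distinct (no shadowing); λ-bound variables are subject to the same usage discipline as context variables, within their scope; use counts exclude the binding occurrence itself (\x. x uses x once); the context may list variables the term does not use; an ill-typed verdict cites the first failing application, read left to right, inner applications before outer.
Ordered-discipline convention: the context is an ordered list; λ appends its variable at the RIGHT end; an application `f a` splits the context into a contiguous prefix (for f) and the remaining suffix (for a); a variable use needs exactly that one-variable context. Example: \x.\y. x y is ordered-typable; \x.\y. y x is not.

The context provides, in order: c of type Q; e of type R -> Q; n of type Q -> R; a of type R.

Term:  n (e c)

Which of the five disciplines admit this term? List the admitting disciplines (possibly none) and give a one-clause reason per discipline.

admitted by: none
usage: c=1, e=1, n=1, a=0
order of uses: n, e, c
typing: ill-typed: argument of type Q where R is required
ordered: ✗ — fails simple typing
linear: ✗ — a type mismatch blocks all five
affine: ✗ — the type mismatch rejects it
relevant: ✗ — not simply typable
unrestricted: ✗ — fails simple typing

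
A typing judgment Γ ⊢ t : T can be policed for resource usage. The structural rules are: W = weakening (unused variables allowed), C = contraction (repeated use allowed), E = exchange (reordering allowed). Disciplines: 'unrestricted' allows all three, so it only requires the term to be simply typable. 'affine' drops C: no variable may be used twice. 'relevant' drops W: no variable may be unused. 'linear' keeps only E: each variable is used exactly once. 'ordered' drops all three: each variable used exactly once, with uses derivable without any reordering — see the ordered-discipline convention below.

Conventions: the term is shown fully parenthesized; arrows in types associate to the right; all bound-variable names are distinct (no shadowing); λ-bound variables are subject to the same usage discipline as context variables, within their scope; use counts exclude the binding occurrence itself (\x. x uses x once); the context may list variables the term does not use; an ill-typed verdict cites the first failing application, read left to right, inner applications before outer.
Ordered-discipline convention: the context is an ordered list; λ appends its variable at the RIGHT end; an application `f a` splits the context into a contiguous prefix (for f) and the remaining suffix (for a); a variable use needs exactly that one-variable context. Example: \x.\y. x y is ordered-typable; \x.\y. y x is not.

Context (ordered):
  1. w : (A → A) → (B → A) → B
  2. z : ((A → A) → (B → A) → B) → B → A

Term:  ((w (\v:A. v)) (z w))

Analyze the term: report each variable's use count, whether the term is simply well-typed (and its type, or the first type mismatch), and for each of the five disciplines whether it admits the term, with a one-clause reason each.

variable uses: w ×2; z ×1; v (bound) ×1
left-to-right use order: w, v, z, w
typing: well-typed — term : B
ordered: ✗ — repeated use of w ×2
linear: ✗ — repeated use of w ×2
affine: ✗ — repeated use of w ×2
relevant: ✓ — every one of w, z, v appears
unrestricted: ✓ — typability at B is all that's needed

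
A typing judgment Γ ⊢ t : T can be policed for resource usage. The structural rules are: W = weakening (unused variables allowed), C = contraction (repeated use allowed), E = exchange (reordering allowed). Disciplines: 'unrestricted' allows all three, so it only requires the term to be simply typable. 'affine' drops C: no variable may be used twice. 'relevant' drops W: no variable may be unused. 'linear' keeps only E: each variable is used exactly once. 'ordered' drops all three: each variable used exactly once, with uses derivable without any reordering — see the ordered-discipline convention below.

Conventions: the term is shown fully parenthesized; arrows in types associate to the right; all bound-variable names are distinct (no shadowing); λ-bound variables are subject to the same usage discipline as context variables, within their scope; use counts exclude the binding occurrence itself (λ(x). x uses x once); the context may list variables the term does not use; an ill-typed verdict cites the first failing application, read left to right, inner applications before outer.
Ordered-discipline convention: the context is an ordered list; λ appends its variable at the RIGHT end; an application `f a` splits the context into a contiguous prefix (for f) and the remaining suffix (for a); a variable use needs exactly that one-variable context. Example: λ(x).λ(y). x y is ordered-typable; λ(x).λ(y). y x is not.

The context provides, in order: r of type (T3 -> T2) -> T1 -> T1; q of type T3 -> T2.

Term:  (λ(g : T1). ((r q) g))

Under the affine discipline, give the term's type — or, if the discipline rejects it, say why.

term : T1 -> T1
variable uses: r: 1×; q: 1×; g (bound): 1×
uses in reading order: r, q, g
typing: well-typed at T1 -> T1
summary: ordered ✓; linear ✓; affine ✓; relevant ✓; unrestricted ✓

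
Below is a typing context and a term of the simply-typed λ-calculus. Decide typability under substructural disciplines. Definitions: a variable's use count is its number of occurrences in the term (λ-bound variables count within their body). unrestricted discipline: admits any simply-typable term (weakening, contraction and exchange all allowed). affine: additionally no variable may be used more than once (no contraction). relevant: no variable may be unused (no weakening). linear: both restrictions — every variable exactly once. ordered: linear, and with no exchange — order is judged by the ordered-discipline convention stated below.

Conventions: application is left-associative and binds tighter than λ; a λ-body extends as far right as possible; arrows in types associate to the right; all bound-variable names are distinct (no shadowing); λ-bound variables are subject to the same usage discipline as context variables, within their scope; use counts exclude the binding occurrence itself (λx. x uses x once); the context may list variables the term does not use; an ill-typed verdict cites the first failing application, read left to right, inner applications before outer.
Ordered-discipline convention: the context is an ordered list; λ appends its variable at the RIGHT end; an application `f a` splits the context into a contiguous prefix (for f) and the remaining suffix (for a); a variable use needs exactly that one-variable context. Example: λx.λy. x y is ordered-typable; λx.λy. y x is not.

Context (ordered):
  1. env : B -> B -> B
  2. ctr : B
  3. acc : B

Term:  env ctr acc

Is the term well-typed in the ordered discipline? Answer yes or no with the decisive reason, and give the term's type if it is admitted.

yes — env, ctr, acc: once each, no exchange needed; term : B
use counts: env=1, ctr=1, acc=1
use order (left to right): env, ctr, acc
typing: ✓ — B
across the five disciplines: ordered ✓; linear ✓; affine ✓; relevant ✓; unrestricted ✓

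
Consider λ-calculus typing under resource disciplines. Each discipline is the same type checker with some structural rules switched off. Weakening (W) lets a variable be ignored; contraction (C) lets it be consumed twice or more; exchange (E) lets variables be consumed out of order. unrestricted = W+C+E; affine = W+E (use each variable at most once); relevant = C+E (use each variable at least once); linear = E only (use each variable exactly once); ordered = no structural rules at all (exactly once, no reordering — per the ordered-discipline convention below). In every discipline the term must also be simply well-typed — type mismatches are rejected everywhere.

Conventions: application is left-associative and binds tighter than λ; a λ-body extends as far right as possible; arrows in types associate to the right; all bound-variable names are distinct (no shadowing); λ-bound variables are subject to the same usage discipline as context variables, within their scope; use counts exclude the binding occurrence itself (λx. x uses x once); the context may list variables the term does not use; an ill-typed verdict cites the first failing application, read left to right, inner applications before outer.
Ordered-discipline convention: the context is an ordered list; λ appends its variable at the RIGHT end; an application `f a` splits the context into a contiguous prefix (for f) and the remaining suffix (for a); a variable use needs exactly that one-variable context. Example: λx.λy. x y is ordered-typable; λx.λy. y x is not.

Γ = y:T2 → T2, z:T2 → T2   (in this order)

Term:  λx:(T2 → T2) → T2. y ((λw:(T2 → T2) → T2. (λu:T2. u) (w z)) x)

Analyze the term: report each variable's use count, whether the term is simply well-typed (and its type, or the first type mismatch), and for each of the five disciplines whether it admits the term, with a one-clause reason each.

variable uses: y: 1×, z: 1×, x (bound): 1×, w (bound): 1×, u (bound): 1×
order of uses: y, u, w, z, x
typing: well-typed at ((T2 → T2) → T2) → T2
ordered ✗ (no ordered split (uses run y, u, w, z, x))
linear ✓ (exactly-once usage across y, z, x, w, u)
affine ✓ (none of y, z, x, w, u used more than once)
relevant ✓ (every one of y, z, x, w, u appears)
unrestricted ✓ (typability at ((T2 → T2) → T2) → T2 is all that's needed)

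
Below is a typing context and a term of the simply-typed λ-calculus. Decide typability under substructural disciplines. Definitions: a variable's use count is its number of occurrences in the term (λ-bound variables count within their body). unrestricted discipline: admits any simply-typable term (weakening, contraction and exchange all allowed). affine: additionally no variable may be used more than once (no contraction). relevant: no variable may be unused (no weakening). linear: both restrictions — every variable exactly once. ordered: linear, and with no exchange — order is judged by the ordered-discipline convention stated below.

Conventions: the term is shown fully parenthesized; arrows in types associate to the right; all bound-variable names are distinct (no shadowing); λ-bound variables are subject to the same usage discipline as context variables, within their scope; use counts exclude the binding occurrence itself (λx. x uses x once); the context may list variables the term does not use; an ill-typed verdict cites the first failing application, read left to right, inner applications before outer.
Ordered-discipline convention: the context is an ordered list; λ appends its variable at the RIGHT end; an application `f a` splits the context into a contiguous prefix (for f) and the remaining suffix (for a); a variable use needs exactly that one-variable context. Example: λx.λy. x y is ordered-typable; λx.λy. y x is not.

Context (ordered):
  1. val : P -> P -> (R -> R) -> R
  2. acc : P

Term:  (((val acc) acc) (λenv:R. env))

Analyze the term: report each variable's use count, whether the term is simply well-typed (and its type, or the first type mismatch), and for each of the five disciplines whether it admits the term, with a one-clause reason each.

usage: val ×1; acc ×2; env (bound) ×1
uses in reading order: val, acc, acc, env
typing: well-typed at R
ordered: ✗ — uses contraction: acc ×2
linear: ✗ — uses contraction: acc ×2
affine: ✗ — uses contraction: acc ×2
relevant: ✓ — val, acc, env: all used, weakening unneeded
unrestricted: ✓ — well-typed at R; no restrictions here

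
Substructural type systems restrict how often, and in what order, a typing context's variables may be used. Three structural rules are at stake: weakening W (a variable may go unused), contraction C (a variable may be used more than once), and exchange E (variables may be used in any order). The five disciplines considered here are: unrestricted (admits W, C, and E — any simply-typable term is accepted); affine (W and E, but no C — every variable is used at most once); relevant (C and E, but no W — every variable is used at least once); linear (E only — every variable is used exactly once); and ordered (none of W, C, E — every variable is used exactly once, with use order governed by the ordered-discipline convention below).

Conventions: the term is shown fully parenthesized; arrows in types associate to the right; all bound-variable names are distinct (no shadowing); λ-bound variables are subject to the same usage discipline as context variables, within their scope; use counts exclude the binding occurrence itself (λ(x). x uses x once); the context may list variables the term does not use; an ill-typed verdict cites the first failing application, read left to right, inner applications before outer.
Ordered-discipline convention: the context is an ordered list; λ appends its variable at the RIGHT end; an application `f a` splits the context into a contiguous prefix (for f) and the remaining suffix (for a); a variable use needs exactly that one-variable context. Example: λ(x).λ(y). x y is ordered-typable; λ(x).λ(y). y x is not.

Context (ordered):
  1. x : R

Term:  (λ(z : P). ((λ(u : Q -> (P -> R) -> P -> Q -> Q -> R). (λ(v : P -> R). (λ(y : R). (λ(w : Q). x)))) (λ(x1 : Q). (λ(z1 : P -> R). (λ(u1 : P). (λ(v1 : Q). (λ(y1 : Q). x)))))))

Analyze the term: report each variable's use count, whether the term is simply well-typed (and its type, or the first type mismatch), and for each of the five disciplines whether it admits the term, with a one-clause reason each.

counts: x=2, z (bound)=0, u (bound)=0, v (bound)=0, y (bound)=0, w (bound)=0, x1 (bound)=0, z1 (bound)=0, u1 (bound)=0, v1 (bound)=0, y1 (bound)=0
order of uses: x, x
typing: well-typed — term : P -> (P -> R) -> R -> Q -> R
ordered: ✗, uses contraction: x ×2; unused: z, u, v, y, w, x1, z1, u1, v1, y1 — weakening required
linear: ✗, uses contraction: x ×2; unused: z, u, v, y, w, x1, z1, u1, v1, y1 — weakening required
affine: ✗, uses contraction: x ×2
relevant: ✗, unused: z, u, v, y, w, x1, z1, u1, v1, y1 — weakening required
unrestricted: ✓, simply typable at P -> (P -> R) -> R -> Q -> R; W, C, E all held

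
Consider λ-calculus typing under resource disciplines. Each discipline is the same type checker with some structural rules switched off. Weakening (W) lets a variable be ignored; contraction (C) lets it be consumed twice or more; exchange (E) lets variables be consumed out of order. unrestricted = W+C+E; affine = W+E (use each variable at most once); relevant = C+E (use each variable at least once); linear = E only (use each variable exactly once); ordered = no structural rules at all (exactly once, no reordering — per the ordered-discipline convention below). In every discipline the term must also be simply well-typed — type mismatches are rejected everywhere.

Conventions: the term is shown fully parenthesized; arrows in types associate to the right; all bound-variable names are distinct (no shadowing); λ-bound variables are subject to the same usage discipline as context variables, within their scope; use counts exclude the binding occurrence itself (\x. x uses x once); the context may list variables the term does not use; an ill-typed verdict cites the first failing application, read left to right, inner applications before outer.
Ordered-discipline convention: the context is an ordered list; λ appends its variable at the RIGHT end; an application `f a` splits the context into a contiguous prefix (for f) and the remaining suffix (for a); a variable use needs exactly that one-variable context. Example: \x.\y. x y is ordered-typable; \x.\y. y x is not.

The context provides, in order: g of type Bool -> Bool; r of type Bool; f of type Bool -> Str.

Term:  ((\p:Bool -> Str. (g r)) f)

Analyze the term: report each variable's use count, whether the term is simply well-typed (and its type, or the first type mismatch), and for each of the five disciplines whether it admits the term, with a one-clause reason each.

usage: g: 1×, r: 1×, f: 1×, p (λ-bound): 0×
left-to-right use order: g, r, f
typing: well-typed at Bool
ordered ✗ (needs weakening: p unused)
linear ✗ (needs weakening: p unused)
affine ✓ (none of g, r, f, p used more than once)
relevant ✗ (needs weakening: p unused)
unrestricted ✓ (typability at Bool is all that's needed)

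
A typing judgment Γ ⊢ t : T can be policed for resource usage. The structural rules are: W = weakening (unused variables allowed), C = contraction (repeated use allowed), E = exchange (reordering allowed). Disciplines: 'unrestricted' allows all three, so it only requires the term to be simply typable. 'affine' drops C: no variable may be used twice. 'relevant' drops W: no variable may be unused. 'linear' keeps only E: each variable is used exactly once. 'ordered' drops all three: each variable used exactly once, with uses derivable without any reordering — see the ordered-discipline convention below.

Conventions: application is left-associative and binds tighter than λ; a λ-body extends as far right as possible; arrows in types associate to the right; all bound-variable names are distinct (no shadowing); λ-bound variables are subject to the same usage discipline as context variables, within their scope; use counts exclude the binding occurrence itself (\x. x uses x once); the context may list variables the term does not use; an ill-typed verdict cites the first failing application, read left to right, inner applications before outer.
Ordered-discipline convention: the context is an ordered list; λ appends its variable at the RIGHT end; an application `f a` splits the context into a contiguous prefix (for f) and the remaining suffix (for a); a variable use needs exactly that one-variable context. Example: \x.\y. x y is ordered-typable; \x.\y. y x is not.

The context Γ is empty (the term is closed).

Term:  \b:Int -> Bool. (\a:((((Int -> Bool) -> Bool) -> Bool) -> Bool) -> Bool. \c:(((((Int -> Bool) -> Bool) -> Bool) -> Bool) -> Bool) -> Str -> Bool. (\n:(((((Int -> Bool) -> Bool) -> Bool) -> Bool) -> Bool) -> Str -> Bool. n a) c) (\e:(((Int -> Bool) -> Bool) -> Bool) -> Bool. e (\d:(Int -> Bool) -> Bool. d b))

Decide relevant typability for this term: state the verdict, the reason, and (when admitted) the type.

yes — at least one use each (b, a, c, n, e, d); term : (Int -> Bool) -> ((((((Int -> Bool) -> Bool) -> Bool) -> Bool) -> Bool) -> Str -> Bool) -> Str -> Bool
usage: b (bound)=1, a (bound)=1, c (bound)=1, n (bound)=1, e (bound)=1, d (bound)=1
left-to-right use order: n, a, c, e, d, b
typing: ✓ — (Int -> Bool) -> ((((((Int -> Bool) -> Bool) -> Bool) -> Bool) -> Bool) -> Str -> Bool) -> Str -> Bool
summary: ordered ✗, linear ✓, affine ✓, relevant ✓, unrestricted ✓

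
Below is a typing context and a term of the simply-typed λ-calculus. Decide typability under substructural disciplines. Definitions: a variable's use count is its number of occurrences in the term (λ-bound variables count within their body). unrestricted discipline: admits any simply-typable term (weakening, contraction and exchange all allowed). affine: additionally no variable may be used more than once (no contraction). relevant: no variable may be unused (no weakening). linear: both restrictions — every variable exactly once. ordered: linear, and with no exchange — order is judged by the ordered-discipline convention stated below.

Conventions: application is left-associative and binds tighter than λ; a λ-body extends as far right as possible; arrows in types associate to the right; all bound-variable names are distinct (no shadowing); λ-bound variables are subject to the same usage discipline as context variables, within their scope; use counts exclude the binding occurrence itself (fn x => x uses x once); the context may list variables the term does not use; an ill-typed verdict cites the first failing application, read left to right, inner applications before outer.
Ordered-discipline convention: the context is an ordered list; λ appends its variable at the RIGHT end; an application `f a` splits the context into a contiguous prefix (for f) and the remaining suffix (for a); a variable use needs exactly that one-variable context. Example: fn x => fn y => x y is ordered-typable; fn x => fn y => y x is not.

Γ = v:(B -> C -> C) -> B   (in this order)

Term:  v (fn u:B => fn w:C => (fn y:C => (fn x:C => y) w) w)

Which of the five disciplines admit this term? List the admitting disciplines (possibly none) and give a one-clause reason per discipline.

admitted in: unrestricted
use counts: v ×1; u (bound) ×0; w (bound) ×2; y (bound) ×1; x (bound) ×0
order of uses: v, y, w, w
typing: ✓ — B
ordered ✗ (needs contraction — w ×2; u, x never used (weakening))
linear ✗ (needs contraction — w ×2; u, x never used (weakening))
affine ✗ (needs contraction — w ×2)
relevant ✗ (u, x never used (weakening))
unrestricted ✓ (type-checks (B) and nothing is barred)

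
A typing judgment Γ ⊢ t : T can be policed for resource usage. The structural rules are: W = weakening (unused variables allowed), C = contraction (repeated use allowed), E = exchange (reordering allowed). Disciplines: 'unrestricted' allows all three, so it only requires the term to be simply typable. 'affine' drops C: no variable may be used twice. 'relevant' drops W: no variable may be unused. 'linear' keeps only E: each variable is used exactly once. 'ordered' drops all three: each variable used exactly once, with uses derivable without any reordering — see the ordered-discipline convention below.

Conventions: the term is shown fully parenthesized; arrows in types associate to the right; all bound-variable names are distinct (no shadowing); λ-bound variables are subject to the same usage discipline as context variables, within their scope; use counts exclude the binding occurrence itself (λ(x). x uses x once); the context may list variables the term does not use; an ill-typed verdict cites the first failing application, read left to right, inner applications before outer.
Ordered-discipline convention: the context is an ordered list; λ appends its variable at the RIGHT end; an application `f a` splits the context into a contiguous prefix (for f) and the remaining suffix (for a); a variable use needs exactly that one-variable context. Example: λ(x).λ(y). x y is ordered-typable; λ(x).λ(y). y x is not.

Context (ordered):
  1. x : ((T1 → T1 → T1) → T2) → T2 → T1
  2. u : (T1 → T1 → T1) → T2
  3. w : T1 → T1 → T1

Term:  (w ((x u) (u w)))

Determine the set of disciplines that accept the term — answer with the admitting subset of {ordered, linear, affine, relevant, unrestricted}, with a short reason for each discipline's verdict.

admitted in: relevant, unrestricted
counts: x ×1, u ×2, w ×2
use order (left to right): w, x, u, u, w
typing: ✓ — T1 → T1
ordered: ✗ — repeated use of u ×2, w ×2
linear: ✗ — repeated use of u ×2, w ×2
affine: ✗ — repeated use of u ×2, w ×2
relevant: ✓ — x, u, w: all used, weakening unneeded
unrestricted: ✓ — type-checks (T1 → T1) and nothing is barred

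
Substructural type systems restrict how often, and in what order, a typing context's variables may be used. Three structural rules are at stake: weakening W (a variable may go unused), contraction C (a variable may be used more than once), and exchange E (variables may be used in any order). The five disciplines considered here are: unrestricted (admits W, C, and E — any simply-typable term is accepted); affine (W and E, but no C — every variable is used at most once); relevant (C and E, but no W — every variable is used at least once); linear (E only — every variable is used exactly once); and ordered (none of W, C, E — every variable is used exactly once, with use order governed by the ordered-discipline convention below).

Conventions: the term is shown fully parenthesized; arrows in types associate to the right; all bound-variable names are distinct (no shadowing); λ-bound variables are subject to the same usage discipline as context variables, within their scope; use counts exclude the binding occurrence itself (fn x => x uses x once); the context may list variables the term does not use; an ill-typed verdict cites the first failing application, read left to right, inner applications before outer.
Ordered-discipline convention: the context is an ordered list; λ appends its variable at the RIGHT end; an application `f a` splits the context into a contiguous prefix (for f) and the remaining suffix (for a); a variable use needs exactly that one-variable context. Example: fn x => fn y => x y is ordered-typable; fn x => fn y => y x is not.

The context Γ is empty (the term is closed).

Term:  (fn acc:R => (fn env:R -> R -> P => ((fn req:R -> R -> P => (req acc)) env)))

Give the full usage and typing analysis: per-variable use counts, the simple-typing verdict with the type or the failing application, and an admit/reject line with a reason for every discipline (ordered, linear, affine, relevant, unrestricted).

usage: acc [bound] ×1, env [bound] ×1, req [bound] ×1
use order (left to right): req, acc, env
typing: the term checks, with type R -> (R -> R -> P) -> R -> P
ordered ✗ (no ordered split (uses run req, acc, env))
linear ✓ (each of acc, env, req used exactly once)
affine ✓ (acc, env, req: no repeats, contraction unneeded)
relevant ✓ (acc, env, req: all used, weakening unneeded)
unrestricted ✓ (typability at R -> (R -> R -> P) -> R -> P is all that's needed)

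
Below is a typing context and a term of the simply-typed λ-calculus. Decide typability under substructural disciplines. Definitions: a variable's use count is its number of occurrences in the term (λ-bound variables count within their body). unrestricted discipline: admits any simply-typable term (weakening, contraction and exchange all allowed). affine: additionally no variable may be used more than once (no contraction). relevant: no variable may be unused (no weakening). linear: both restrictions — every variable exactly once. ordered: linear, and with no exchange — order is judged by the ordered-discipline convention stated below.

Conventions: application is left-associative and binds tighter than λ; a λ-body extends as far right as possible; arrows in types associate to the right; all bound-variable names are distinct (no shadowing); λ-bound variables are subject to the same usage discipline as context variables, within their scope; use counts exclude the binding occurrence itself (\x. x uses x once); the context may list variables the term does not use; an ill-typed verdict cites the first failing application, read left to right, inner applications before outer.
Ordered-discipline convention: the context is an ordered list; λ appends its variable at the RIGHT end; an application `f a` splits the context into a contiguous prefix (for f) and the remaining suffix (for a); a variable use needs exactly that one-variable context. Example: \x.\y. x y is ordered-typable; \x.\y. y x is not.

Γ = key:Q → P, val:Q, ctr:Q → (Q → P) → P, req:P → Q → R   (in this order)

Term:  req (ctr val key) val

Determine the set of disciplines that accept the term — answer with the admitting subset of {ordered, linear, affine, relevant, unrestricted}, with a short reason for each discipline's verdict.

accepted by: relevant, unrestricted
use counts: key: 1×, val: 2×, ctr: 1×, req: 1×
uses in reading order: req, ctr, val, key, val
typing: the term checks, with type R
ordered: ✗ — repeated use of val ×2
linear: ✗ — repeated use of val ×2
affine: ✗ — repeated use of val ×2
relevant: ✓ — every one of key, val, ctr, req appears
unrestricted: ✓ — well-typed at R; no restrictions here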